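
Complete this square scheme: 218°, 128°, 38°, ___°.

308°

A square tetradic scheme places four hues every 90°.
The full set through 38° is {38°, 128°, 218°, 308°}.
Given {38°, 128°, 218°}, the missing hue is 308°.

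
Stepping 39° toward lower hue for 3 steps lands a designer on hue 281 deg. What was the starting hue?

38°

3 steps of 39° (toward lower hue) give a net shift of −117°.
Start = end − shift: 281 + 117 = 398 → 398 − 360 = 38°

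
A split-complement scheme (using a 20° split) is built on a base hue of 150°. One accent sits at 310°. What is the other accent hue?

350°

Split-complementary hues sit 20° either side of the complement.
Complement of the base 150°: 150 + 180 = 330°
The given accent 310° is 20° one side of 330°; the other accent sits 20° the other side: 330 + 20 = 350°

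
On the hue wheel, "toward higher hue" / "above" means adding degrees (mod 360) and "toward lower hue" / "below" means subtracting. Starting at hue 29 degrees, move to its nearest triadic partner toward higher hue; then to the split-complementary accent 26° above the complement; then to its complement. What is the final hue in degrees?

triadic ↑ +120°: 29 + 120 = 149°
split-comp 26° ↑ +206°: 149 + 206 = 355°
complement +180°: 355 + 180 = 535 → 535 − 360 = 175°

175°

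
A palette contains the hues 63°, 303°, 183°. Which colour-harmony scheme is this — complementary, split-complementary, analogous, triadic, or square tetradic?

Sort the hues: 63°, 183°, 303°.
Successive gaps around the wheel: 120°, 120°, 120°.
Three hues equally spaced 120° apart form a triad.

triadic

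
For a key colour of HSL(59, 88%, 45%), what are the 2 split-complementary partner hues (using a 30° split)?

Split-complementary hues sit 30° either side of the complement.
Complement of 59 deg: 59 + 180 = 239°
239 − 30 = 209°
239 + 30 = 269°

209° and 269°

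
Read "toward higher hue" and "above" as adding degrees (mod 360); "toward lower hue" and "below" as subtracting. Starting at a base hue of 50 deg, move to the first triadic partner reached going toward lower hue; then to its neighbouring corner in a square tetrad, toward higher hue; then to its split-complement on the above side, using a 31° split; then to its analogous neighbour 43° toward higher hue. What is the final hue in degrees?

50 − 120 = -70 → -70 + 360 = 290°   (triadic ↓)
290 + 90 = 380 → 380 − 360 = 20°   (square ↑)
20 + 211 = 231°   (split-comp 31° ↑)
231 + 43 = 274°   (analog 43° ↑)

274°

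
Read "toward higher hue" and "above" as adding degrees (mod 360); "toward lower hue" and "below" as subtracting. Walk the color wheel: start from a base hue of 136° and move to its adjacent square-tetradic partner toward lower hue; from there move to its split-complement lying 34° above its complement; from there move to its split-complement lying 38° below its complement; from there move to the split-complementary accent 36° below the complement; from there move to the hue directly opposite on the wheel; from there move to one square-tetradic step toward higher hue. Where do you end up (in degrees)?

96°

square ↓ −90°: 136 − 90 = 46°
split-comp 34° ↑ +214°: 46 + 214 = 260°
split-comp 38° ↓ +142°: 260 + 142 = 402 → 402 − 360 = 42°
split-comp 36° ↓ +144°: 42 + 144 = 186°
complement +180°: 186 + 180 = 366 → 366 − 360 = 6°
square ↑ +90°: 6 + 90 = 96°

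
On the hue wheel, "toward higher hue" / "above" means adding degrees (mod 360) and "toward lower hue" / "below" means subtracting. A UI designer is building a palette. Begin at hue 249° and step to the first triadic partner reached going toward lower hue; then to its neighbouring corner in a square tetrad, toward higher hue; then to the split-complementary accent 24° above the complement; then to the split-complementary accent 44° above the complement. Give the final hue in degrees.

249 − 120 = 129°   (triadic ↓)
129 + 90 = 219°   (square ↑)
219 + 204 = 423 → 423 − 360 = 63°   (split-comp 24° ↑)
63 + 224 = 287°   (split-comp 44° ↑)

287°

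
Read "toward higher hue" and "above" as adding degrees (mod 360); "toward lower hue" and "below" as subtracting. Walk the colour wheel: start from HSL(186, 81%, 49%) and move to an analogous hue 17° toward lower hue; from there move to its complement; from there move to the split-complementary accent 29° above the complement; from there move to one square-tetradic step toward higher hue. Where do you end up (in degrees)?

288°

analog 17° ↓ −17°: 186 − 17 = 169°
complement +180°: 169 + 180 = 349°
split-comp 29° ↑ +209°: 349 + 209 = 558 → 558 − 360 = 198°
square ↑ +90°: 198 + 90 = 288°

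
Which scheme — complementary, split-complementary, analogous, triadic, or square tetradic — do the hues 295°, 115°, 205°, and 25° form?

Sort the hues: 25°, 115°, 205°, 295°.
Successive gaps around the wheel: 90°, 90°, 90°, 90°.
Four hues every 90° form a square tetradic scheme.

square tetradic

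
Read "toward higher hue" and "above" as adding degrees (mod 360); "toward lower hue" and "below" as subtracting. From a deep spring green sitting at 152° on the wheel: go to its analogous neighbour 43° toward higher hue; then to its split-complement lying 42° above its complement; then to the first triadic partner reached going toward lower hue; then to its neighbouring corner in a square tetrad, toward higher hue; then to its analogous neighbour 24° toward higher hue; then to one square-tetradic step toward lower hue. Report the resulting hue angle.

321°

analog 43° ↑ +43°: 152 + 43 = 195°
split-comp 42° ↑ +222°: 195 + 222 = 417 → 417 − 360 = 57°
triadic ↓ −120°: 57 − 120 = -63 → -63 + 360 = 297°
square ↑ +90°: 297 + 90 = 387 → 387 − 360 = 27°
analog 24° ↑ +24°: 27 + 24 = 51°
square ↓ −90°: 51 − 90 = -39 → -39 + 360 = 321°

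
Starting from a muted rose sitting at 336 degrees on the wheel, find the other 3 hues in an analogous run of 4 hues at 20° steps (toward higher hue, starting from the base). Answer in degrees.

Analogous hues sit every 20° along the wheel.
336 + 20 = 356°
336 + 40 = 376 → 376 − 360 = 16°
336 + 60 = 396 → 396 − 360 = 36°

356°, 16°, and 36°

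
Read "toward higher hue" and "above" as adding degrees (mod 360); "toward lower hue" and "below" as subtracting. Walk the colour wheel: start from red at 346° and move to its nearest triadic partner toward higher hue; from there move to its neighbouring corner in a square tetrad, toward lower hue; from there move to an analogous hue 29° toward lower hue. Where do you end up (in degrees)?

triadic ↑ +120°: 346 + 120 = 466 → 466 − 360 = 106°
square ↓ −90°: 106 − 90 = 16°
analog 29° ↓ −29°: 16 − 29 = -13 → -13 + 360 = 347°

347°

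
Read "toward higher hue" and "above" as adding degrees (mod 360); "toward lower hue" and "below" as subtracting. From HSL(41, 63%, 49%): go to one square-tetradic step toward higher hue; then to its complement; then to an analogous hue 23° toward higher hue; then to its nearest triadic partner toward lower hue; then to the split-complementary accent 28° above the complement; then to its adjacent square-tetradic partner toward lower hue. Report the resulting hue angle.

square ↑ +90°: 41 + 90 = 131°
complement +180°: 131 + 180 = 311°
analog 23° ↑ +23°: 311 + 23 = 334°
triadic ↓ −120°: 334 − 120 = 214°
split-comp 28° ↑ +208°: 214 + 208 = 422 → 422 − 360 = 62°
square ↓ −90°: 62 − 90 = -28 → -28 + 360 = 332°

332°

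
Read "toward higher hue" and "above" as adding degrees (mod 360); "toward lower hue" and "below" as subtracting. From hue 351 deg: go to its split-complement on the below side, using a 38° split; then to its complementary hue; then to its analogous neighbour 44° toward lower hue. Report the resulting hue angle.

split-comp 38° ↓ +142°: 351 + 142 = 493 → 493 − 360 = 133°
complement +180°: 133 + 180 = 313°
analog 44° ↓ −44°: 313 − 44 = 269°

269°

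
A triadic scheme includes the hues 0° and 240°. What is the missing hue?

A triad places three hues 120° apart.
The full set through 0° is {0°, 120°, 240°}.
Given {0°, 240°}, the missing hue is 120°.

120°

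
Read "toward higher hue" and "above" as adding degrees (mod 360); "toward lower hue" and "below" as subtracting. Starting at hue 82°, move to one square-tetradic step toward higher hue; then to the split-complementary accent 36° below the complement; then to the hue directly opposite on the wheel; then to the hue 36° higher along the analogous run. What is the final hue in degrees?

172°

+90° (square ↑): 82 + 90 = 172°
+144° (split-comp 36° ↓): 172 + 144 = 316°
+180° (complement): 316 + 180 = 496 → 496 − 360 = 136°
+36° (analog 36° ↑): 136 + 36 = 172°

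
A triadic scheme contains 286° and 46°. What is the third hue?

A triad spaces three hues 120° apart.
The full set is {46°, 166°, 286°}.

166°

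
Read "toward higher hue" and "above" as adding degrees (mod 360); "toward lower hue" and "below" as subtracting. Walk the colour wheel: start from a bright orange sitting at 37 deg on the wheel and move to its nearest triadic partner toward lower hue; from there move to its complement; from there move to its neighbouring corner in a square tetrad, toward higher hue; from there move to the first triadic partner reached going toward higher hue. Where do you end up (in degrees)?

−120° (triadic ↓): 37 − 120 = -83 → -83 + 360 = 277°
+180° (complement): 277 + 180 = 457 → 457 − 360 = 97°
+90° (square ↑): 97 + 90 = 187°
+120° (triadic ↑): 187 + 120 = 307°

307°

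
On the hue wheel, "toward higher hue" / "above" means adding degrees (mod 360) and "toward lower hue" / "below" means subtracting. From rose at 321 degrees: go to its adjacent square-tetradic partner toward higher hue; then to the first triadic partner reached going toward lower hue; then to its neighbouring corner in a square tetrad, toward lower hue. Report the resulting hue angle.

+90° (square ↑): 321 + 90 = 411 → 411 − 360 = 51°
−120° (triadic ↓): 51 − 120 = -69 → -69 + 360 = 291°
−90° (square ↓): 291 − 90 = 201°

201°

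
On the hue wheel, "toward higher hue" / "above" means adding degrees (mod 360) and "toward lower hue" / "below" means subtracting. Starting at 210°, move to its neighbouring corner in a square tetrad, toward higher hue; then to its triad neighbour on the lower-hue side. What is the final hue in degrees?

square ↑ +90°: 210 + 90 = 300°
triadic ↓ −120°: 300 − 120 = 180°

180°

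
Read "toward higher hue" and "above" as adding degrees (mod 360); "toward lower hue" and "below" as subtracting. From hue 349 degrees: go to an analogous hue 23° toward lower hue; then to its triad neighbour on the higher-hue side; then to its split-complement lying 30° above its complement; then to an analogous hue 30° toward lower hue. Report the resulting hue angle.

analog 23° ↓ −23°: 349 − 23 = 326°
triadic ↑ +120°: 326 + 120 = 446 → 446 − 360 = 86°
split-comp 30° ↑ +210°: 86 + 210 = 296°
analog 30° ↓ −30°: 296 − 30 = 266°

266°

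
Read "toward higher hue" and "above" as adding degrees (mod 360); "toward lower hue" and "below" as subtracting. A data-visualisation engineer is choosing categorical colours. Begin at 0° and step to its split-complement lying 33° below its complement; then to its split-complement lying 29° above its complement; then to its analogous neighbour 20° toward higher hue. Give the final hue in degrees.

16°

0 + 147 = 147°   (split-comp 33° ↓)
147 + 209 = 356°   (split-comp 29° ↑)
356 + 20 = 376 → 376 − 360 = 16°   (analog 20° ↑)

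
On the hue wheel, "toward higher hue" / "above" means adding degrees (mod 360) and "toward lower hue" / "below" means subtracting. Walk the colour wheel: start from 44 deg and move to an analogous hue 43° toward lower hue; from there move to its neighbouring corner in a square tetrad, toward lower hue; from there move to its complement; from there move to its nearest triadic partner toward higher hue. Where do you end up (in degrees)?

44 − 43 = 1°   (analog 43° ↓)
1 − 90 = -89 → -89 + 360 = 271°   (square ↓)
271 + 180 = 451 → 451 − 360 = 91°   (complement)
91 + 120 = 211°   (triadic ↑)

211°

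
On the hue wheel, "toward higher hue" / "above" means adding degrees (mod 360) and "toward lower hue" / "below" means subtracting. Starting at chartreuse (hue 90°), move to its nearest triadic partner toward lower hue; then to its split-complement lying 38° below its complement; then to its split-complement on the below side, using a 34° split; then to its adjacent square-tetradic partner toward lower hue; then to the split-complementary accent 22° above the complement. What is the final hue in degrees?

triadic ↓ −120°: 90 − 120 = -30 → -30 + 360 = 330°
split-comp 38° ↓ +142°: 330 + 142 = 472 → 472 − 360 = 112°
split-comp 34° ↓ +146°: 112 + 146 = 258°
square ↓ −90°: 258 − 90 = 168°
split-comp 22° ↑ +202°: 168 + 202 = 370 → 370 − 360 = 10°

10°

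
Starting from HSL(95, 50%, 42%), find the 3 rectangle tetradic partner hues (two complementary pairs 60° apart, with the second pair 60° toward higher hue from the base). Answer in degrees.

95 + 60 = 155°
95 + 180 = 275°
95 + 240 = 335°

155°, 275°, 335°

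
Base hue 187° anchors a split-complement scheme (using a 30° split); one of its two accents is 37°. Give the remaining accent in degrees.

Split-complementary hues sit 30° either side of the complement.
Complement of the base 187°: 187 + 180 = 367 → 367 − 360 = 7°
The given accent 37° is 30° one side of 7°; the other accent sits 30° the other side: 7 − 30 = -23 → -23 + 360 = 337°

337°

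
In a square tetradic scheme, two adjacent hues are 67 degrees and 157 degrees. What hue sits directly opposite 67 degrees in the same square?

A square tetradic scheme places four hues 90° apart; opposite corners are 180° apart.
67 + 180 = 247°

247°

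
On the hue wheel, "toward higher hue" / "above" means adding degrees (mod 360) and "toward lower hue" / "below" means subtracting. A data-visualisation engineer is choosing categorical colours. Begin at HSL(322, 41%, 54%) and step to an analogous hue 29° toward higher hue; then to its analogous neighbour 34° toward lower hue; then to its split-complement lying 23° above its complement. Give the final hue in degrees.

+29° (analog 29° ↑): 322 + 29 = 351°
−34° (analog 34° ↓): 351 − 34 = 317°
+203° (split-comp 23° ↑): 317 + 203 = 520 → 520 − 360 = 160°

160°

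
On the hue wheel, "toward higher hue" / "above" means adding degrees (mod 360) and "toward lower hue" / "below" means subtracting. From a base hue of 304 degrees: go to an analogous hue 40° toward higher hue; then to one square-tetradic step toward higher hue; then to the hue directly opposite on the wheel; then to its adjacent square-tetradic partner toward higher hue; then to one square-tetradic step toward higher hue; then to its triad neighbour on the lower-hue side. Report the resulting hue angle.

+40° (analog 40° ↑): 304 + 40 = 344°
+90° (square ↑): 344 + 90 = 434 → 434 − 360 = 74°
+180° (complement): 74 + 180 = 254°
+90° (square ↑): 254 + 90 = 344°
+90° (square ↑): 344 + 90 = 434 → 434 − 360 = 74°
−120° (triadic ↓): 74 − 120 = -46 → -46 + 360 = 314°

314°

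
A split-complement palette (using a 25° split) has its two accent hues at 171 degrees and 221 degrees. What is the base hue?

16°

The accents sit 25° either side of the complement, so the complement is their short-arc midpoint on the wheel.
Short-arc midpoint of 171° and 221°: 196°.
Base is 180° from the complement: 196 − 180 = 16°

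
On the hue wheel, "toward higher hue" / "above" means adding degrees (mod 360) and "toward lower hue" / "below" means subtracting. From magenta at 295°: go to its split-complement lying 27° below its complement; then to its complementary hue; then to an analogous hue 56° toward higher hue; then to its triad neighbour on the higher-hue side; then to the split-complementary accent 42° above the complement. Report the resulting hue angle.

+153° (split-comp 27° ↓): 295 + 153 = 448 → 448 − 360 = 88°
+180° (complement): 88 + 180 = 268°
+56° (analog 56° ↑): 268 + 56 = 324°
+120° (triadic ↑): 324 + 120 = 444 → 444 − 360 = 84°
+222° (split-comp 42° ↑): 84 + 222 = 306°

306°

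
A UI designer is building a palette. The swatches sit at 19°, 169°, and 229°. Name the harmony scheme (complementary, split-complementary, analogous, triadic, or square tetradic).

Sort the hues: 19°, 169°, 229°.
Successive gaps around the wheel: 150°, 60°, 150°.
Two 150° gaps and one 60° gap — a base hue opposite a pair of accents 30° either side of its complement — is the split-complementary pattern.

split-complementary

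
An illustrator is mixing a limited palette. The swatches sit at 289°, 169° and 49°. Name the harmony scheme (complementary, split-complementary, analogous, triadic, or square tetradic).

Sort the hues: 49°, 169°, 289°.
Successive gaps around the wheel: 120°, 120°, 120°.
Three hues equally spaced 120° apart form a triad.

triadic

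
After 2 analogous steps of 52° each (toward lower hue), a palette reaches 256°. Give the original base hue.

2 steps of 52° (toward lower hue) give a net shift of −104°.
Start = end − shift: 256 + 104 = 360 → 360 − 360 = 0°

0°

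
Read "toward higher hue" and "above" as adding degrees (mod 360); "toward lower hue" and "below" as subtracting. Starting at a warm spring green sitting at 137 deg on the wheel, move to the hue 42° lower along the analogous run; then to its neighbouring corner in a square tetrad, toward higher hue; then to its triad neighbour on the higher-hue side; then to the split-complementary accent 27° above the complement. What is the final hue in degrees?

−42° (analog 42° ↓): 137 − 42 = 95°
+90° (square ↑): 95 + 90 = 185°
+120° (triadic ↑): 185 + 120 = 305°
+207° (split-comp 27° ↑): 305 + 207 = 512 → 512 − 360 = 152°

152°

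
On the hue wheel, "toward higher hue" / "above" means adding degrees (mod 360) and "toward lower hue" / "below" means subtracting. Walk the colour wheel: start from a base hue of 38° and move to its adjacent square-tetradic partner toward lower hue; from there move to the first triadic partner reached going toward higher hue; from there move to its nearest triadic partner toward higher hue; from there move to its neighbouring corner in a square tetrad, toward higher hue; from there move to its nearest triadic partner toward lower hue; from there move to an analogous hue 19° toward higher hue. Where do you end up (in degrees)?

38 − 90 = -52 → -52 + 360 = 308°   (square ↓)
308 + 120 = 428 → 428 − 360 = 68°   (triadic ↑)
68 + 120 = 188°   (triadic ↑)
188 + 90 = 278°   (square ↑)
278 − 120 = 158°   (triadic ↓)
158 + 19 = 177°   (analog 19° ↑)

177°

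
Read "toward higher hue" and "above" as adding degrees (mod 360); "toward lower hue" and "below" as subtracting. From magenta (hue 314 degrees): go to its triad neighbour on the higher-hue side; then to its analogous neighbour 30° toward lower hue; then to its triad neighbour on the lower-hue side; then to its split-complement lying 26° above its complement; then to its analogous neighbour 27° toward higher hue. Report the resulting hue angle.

+120° (triadic ↑): 314 + 120 = 434 → 434 − 360 = 74°
−30° (analog 30° ↓): 74 − 30 = 44°
−120° (triadic ↓): 44 − 120 = -76 → -76 + 360 = 284°
+206° (split-comp 26° ↑): 284 + 206 = 490 → 490 − 360 = 130°
+27° (analog 27° ↑): 130 + 27 = 157°

157°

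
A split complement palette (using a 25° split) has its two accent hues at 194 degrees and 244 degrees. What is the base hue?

The accents sit 25° either side of the complement, so the complement is their short-arc midpoint on the wheel.
Short-arc midpoint of 194° and 244°: 219°.
Base is 180° from the complement: 219 − 180 = 39°

39°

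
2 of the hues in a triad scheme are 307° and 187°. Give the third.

A triad places three hues 120° apart.
The full set through 187° is {67°, 187°, 307°}.
Given {187°, 307°}, the missing hue is 67°.

67°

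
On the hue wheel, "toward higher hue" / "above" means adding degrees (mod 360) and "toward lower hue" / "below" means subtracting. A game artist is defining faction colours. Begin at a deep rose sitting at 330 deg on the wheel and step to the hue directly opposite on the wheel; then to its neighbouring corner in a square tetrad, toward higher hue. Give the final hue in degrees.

240°

complement +180°: 330 + 180 = 510 → 510 − 360 = 150°
square ↑ +90°: 150 + 90 = 240°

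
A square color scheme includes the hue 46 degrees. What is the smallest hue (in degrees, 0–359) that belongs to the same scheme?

46°

A square tetradic scheme places four hues every 90°.
The full set through 46° is {46°, 136°, 226°, 316°}.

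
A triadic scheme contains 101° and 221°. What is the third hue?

A triad spaces three hues 120° apart.
The full set is {101°, 221°, 341°}.

341°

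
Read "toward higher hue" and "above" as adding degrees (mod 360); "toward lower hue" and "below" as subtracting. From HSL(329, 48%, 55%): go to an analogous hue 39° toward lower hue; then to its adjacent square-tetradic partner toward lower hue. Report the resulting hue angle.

−39° (analog 39° ↓): 329 − 39 = 290°
−90° (square ↓): 290 − 90 = 200°

200°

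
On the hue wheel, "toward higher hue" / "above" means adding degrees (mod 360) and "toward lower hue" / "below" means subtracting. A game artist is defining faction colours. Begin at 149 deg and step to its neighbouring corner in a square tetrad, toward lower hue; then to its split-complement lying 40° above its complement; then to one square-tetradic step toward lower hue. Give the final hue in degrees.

189°

square ↓ −90°: 149 − 90 = 59°
split-comp 40° ↑ +220°: 59 + 220 = 279°
square ↓ −90°: 279 − 90 = 189°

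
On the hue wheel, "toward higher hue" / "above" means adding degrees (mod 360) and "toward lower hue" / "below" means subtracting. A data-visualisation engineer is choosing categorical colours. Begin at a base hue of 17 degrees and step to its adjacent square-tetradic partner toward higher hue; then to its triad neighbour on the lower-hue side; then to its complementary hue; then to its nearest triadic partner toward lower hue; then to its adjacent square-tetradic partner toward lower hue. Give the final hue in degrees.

+90° (square ↑): 17 + 90 = 107°
−120° (triadic ↓): 107 − 120 = -13 → -13 + 360 = 347°
+180° (complement): 347 + 180 = 527 → 527 − 360 = 167°
−120° (triadic ↓): 167 − 120 = 47°
−90° (square ↓): 47 − 90 = -43 → -43 + 360 = 317°

317°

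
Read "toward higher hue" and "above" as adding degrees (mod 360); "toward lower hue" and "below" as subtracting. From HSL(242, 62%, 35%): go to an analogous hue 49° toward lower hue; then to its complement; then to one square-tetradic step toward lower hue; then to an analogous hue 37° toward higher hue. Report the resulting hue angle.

320°

242 − 49 = 193°   (analog 49° ↓)
193 + 180 = 373 → 373 − 360 = 13°   (complement)
13 − 90 = -77 → -77 + 360 = 283°   (square ↓)
283 + 37 = 320°   (analog 37° ↑)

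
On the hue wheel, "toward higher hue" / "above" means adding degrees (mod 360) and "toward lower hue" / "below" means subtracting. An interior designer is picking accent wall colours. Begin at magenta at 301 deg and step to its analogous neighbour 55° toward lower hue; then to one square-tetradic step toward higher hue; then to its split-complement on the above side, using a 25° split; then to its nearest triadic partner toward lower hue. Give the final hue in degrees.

61°

analog 55° ↓ −55°: 301 − 55 = 246°
square ↑ +90°: 246 + 90 = 336°
split-comp 25° ↑ +205°: 336 + 205 = 541 → 541 − 360 = 181°
triadic ↓ −120°: 181 − 120 = 61°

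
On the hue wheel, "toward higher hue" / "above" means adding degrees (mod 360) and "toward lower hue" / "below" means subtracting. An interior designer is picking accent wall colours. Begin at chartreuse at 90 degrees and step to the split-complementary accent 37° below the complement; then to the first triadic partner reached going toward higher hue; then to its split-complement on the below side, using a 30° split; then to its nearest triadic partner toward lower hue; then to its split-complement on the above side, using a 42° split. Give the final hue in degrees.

245°

split-comp 37° ↓ +143°: 90 + 143 = 233°
triadic ↑ +120°: 233 + 120 = 353°
split-comp 30° ↓ +150°: 353 + 150 = 503 → 503 − 360 = 143°
triadic ↓ −120°: 143 − 120 = 23°
split-comp 42° ↑ +222°: 23 + 222 = 245°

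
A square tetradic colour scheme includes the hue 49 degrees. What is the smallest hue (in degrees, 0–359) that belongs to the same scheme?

A square tetradic scheme places four hues every 90°.
The full set through 49° is {49°, 139°, 229°, 319°}.

49°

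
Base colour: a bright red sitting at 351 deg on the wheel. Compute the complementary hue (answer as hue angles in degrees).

171°

The complement sits 180° across the wheel.
351 + 180 = 531 → 531 − 360 = 171°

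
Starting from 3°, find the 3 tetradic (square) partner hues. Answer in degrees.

A square tetradic scheme places four hues every 90°.
3 + 90 = 93°
3 + 180 = 183°
3 + 270 = 273°

93°, 183° and 273°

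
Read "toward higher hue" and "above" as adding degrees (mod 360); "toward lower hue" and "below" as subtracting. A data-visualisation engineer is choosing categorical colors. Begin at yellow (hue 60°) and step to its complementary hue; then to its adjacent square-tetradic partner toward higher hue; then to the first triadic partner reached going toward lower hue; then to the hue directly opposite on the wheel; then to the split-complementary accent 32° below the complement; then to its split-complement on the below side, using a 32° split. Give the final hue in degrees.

326°

complement +180°: 60 + 180 = 240°
square ↑ +90°: 240 + 90 = 330°
triadic ↓ −120°: 330 − 120 = 210°
complement +180°: 210 + 180 = 390 → 390 − 360 = 30°
split-comp 32° ↓ +148°: 30 + 148 = 178°
split-comp 32° ↓ +148°: 178 + 148 = 326°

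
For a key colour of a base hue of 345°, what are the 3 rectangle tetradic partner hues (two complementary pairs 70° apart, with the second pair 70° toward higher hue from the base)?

55°, 165° and 235°

A rectangular tetradic uses two complementary pairs 70° apart: offsets 0°, 70°, 180°, 250°.
345 + 70 = 415 → 415 − 360 = 55°
345 + 180 = 525 → 525 − 360 = 165°
345 + 250 = 595 → 595 − 360 = 235°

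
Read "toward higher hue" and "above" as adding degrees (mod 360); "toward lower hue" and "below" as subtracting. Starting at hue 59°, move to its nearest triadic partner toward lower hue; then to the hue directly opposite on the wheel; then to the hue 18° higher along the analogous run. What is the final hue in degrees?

−120° (triadic ↓): 59 − 120 = -61 → -61 + 360 = 299°
+180° (complement): 299 + 180 = 479 → 479 − 360 = 119°
+18° (analog 18° ↑): 119 + 18 = 137°

137°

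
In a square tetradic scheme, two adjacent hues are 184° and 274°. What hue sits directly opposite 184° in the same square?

A square tetradic scheme places four hues 90° apart; opposite corners are 180° apart.
184 + 180 = 364 → 364 − 360 = 4°

4°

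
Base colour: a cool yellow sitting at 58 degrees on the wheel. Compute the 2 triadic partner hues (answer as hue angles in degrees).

178° and 298°

58 + 120 = 178°
58 + 240 = 298°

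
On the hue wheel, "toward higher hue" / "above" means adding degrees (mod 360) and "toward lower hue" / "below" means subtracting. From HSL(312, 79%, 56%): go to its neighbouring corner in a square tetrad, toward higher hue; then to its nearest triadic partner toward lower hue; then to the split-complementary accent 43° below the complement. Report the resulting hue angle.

59°

square ↑ +90°: 312 + 90 = 402 → 402 − 360 = 42°
triadic ↓ −120°: 42 − 120 = -78 → -78 + 360 = 282°
split-comp 43° ↓ +137°: 282 + 137 = 419 → 419 − 360 = 59°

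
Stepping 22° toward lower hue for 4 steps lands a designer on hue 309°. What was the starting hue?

4 steps of 22° (toward lower hue) give a net shift of −88°.
Start = end − shift: 309 + 88 = 397 → 397 − 360 = 37°

37°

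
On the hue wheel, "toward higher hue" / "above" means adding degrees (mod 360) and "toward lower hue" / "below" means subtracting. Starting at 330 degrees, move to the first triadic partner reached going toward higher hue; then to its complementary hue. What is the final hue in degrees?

+120° (triadic ↑): 330 + 120 = 450 → 450 − 360 = 90°
+180° (complement): 90 + 180 = 270°

270°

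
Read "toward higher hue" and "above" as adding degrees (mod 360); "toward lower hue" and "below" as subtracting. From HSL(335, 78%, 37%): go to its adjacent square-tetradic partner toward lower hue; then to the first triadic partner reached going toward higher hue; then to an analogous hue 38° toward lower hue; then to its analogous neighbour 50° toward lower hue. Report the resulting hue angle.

277°

square ↓ −90°: 335 − 90 = 245°
triadic ↑ +120°: 245 + 120 = 365 → 365 − 360 = 5°
analog 38° ↓ −38°: 5 − 38 = -33 → -33 + 360 = 327°
analog 50° ↓ −50°: 327 − 50 = 277°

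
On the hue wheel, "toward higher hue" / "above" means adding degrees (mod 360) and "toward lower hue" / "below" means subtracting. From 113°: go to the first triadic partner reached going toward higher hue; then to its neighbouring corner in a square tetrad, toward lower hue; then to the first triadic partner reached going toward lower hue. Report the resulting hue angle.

+120° (triadic ↑): 113 + 120 = 233°
−90° (square ↓): 233 − 90 = 143°
−120° (triadic ↓): 143 − 120 = 23°

23°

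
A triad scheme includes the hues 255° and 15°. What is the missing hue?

135°

A triad places three hues 120° apart.
The full set through 15° is {15°, 135°, 255°}.
Given {15°, 255°}, the missing hue is 135°.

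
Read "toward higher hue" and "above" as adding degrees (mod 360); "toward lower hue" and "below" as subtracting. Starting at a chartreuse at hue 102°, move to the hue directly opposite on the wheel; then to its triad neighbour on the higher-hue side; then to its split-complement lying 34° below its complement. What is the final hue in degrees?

188°

complement +180°: 102 + 180 = 282°
triadic ↑ +120°: 282 + 120 = 402 → 402 − 360 = 42°
split-comp 34° ↓ +146°: 42 + 146 = 188°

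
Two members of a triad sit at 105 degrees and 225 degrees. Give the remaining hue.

A triad spaces three hues 120° apart.
The full set is {105°, 225°, 345°}.

345°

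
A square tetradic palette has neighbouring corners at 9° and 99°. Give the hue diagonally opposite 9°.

A square tetradic scheme places four hues 90° apart; opposite corners are 180° apart.
9 + 180 = 189°

189°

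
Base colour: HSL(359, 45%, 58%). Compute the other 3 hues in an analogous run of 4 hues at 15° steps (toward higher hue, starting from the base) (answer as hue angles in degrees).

14°, 29° and 44°

Analogous hues sit every 15° along the wheel.
359 + 15 = 374 → 374 − 360 = 14°
359 + 30 = 389 → 389 − 360 = 29°
359 + 45 = 404 → 404 − 360 = 44°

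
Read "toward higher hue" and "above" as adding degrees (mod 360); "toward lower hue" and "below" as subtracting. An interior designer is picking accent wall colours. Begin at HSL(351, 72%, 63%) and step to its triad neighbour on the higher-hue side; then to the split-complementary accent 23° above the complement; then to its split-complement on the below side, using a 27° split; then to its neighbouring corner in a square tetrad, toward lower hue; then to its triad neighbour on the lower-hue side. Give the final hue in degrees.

+120° (triadic ↑): 351 + 120 = 471 → 471 − 360 = 111°
+203° (split-comp 23° ↑): 111 + 203 = 314°
+153° (split-comp 27° ↓): 314 + 153 = 467 → 467 − 360 = 107°
−90° (square ↓): 107 − 90 = 17°
−120° (triadic ↓): 17 − 120 = -103 → -103 + 360 = 257°

257°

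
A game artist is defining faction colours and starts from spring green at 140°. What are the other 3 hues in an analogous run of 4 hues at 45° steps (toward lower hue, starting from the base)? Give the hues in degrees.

95°, 50°, 5°

Analogous hues sit every 45° along the wheel.
140 − 45 = 95°
140 − 90 = 50°
140 − 135 = 5°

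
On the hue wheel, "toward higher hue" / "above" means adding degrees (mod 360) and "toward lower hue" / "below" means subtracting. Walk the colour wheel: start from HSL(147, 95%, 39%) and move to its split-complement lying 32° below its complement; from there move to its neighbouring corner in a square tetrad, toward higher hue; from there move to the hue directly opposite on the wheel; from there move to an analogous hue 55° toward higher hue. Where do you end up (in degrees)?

260°

147 + 148 = 295°   (split-comp 32° ↓)
295 + 90 = 385 → 385 − 360 = 25°   (square ↑)
25 + 180 = 205°   (complement)
205 + 55 = 260°   (analog 55° ↑)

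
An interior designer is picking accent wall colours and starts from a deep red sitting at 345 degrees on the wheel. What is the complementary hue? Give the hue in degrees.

The complement sits 180° across the wheel.
345 + 180 = 525 → 525 − 360 = 165°

165°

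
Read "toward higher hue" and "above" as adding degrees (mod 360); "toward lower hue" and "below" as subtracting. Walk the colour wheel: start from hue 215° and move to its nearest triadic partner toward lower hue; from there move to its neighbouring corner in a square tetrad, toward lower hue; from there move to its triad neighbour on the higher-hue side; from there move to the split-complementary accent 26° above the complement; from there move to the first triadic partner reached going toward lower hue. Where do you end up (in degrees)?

−120° (triadic ↓): 215 − 120 = 95°
−90° (square ↓): 95 − 90 = 5°
+120° (triadic ↑): 5 + 120 = 125°
+206° (split-comp 26° ↑): 125 + 206 = 331°
−120° (triadic ↓): 331 − 120 = 211°

211°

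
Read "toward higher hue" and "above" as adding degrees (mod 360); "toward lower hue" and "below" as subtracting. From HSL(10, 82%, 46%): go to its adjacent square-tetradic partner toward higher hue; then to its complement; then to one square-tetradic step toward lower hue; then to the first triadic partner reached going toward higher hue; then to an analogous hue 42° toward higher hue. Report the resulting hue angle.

square ↑ +90°: 10 + 90 = 100°
complement +180°: 100 + 180 = 280°
square ↓ −90°: 280 − 90 = 190°
triadic ↑ +120°: 190 + 120 = 310°
analog 42° ↑ +42°: 310 + 42 = 352°

352°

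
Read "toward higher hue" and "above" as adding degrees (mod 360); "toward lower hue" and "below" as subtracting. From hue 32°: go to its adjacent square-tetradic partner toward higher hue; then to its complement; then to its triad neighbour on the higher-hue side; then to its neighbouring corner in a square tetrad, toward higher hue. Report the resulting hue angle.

32 + 90 = 122°   (square ↑)
122 + 180 = 302°   (complement)
302 + 120 = 422 → 422 − 360 = 62°   (triadic ↑)
62 + 90 = 152°   (square ↑)

152°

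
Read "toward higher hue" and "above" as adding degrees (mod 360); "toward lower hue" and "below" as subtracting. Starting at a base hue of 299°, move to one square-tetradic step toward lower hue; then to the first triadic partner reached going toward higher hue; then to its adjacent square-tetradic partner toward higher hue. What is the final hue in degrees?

59°

square ↓ −90°: 299 − 90 = 209°
triadic ↑ +120°: 209 + 120 = 329°
square ↑ +90°: 329 + 90 = 419 → 419 − 360 = 59°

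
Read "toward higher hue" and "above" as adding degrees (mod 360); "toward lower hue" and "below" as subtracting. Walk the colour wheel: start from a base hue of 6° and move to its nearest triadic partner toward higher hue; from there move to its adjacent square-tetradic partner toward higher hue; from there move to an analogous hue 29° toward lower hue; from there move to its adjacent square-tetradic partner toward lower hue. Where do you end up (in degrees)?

97°

+120° (triadic ↑): 6 + 120 = 126°
+90° (square ↑): 126 + 90 = 216°
−29° (analog 29° ↓): 216 − 29 = 187°
−90° (square ↓): 187 − 90 = 97°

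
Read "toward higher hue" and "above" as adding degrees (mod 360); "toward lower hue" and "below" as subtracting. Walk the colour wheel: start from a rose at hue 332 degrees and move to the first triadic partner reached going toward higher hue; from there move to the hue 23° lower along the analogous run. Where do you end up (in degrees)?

triadic ↑ +120°: 332 + 120 = 452 → 452 − 360 = 92°
analog 23° ↓ −23°: 92 − 23 = 69°

69°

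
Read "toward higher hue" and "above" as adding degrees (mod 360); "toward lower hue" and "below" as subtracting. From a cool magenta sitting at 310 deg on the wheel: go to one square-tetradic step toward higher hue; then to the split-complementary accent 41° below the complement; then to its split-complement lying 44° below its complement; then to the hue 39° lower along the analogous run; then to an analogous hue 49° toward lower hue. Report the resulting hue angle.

227°

+90° (square ↑): 310 + 90 = 400 → 400 − 360 = 40°
+139° (split-comp 41° ↓): 40 + 139 = 179°
+136° (split-comp 44° ↓): 179 + 136 = 315°
−39° (analog 39° ↓): 315 − 39 = 276°
−49° (analog 49° ↓): 276 − 49 = 227°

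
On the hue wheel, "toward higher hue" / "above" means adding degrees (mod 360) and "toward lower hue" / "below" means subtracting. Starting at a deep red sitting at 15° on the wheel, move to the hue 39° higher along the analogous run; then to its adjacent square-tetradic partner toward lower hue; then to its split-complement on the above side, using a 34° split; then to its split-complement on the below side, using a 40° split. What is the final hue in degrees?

318°

15 + 39 = 54°   (analog 39° ↑)
54 − 90 = -36 → -36 + 360 = 324°   (square ↓)
324 + 214 = 538 → 538 − 360 = 178°   (split-comp 34° ↑)
178 + 140 = 318°   (split-comp 40° ↓)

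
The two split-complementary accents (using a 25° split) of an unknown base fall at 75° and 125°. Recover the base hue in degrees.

280°

The accents sit 25° either side of the complement, so the complement is their short-arc midpoint on the wheel.
Short-arc midpoint of 75° and 125°: 100°.
Base is 180° from the complement: 100 − 180 = -80 → -80 + 360 = 280°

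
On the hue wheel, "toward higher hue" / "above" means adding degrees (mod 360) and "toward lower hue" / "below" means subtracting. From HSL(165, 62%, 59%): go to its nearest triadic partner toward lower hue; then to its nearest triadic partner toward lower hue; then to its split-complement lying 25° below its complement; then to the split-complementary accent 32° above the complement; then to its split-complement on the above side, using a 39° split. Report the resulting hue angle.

151°

−120° (triadic ↓): 165 − 120 = 45°
−120° (triadic ↓): 45 − 120 = -75 → -75 + 360 = 285°
+155° (split-comp 25° ↓): 285 + 155 = 440 → 440 − 360 = 80°
+212° (split-comp 32° ↑): 80 + 212 = 292°
+219° (split-comp 39° ↑): 292 + 219 = 511 → 511 − 360 = 151°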